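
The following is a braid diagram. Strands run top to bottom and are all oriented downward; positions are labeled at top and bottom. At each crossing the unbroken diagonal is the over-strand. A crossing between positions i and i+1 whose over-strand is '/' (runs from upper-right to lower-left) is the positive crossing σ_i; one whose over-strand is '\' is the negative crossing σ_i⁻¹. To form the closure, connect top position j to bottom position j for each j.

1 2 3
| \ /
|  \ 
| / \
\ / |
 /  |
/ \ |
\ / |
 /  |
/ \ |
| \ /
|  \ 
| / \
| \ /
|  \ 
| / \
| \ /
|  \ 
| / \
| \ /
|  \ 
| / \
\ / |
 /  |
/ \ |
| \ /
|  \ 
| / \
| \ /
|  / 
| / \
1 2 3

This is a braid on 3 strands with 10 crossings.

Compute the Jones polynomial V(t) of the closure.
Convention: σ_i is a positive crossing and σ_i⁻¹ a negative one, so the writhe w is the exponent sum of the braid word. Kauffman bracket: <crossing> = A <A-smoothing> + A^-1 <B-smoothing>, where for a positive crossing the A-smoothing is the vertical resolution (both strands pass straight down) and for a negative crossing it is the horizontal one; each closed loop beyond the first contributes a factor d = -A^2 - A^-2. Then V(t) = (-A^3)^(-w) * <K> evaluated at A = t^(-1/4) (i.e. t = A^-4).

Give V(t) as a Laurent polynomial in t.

Reading the diagram top to bottom ('/'-over between positions i,i+1 = s_i, '\'-over = s_i^-1): braid word = s2^-1 s1 s1 s2^-1 s2^-1 s2^-1 s2^-1 s1 s2^-1 s2.
The presented braid s2^-1 s1 s1 s2^-1 s2^-1 s2^-1 s2^-1 s1 s2^-1 s2 on 3 strands reduces by inverse Markov moves (closure unchanged at each step):
  Deconjugate: the word is γ·β·γ⁻¹ with γ = s2^-1 (prefix) and γ⁻¹ = s2 (suffix); strip both.
Reduced to β = s1 s1 s2^-1 s2^-1 s2^-1 s2^-1 s1 s2^-1 on 3 strands, 8 crossings.
Compute on β:
Braid: s1 s1 s2^-1 s2^-1 s2^-1 s2^-1 s1 s2^-1 on 3 strands, 8 crossings.
Writhe w = (#positive) - (#negative) = 3 - 5 = -2.
Enumerate smoothing states for the bracket polynomial. There are 2^8 = 256 states.
Smooth each crossing (0=||, 1=⌣⌢); contribution A^(Σ sign_k(1-2s_k)) * d^(L-1).
Tabulate the states by total A-exponent and number of loops L (A-exp: L × count):
  A^8: L=6 ×1
  A^6: L=5 ×8
  A^4: L=4 ×27, L=6 ×1
  A^2: L=3 ×48, L=5 ×8
  A^0: L=2 ×47, L=4 ×22, L=6 ×1
  A^-2: L=1 ×23, L=3 ×29, L=5 ×4
  A^-4: L=2 ×22, L=4 ×6
  A^-6: L=3 ×8
  A^-8: L=4 ×1
Each group contributes A^e * Σ count * d^(L-1):
Powers of d = -A^2 - A^-2: d^2 = A^4 + 2 + A^-4; d^3 = -A^6 - 3*A^2 - 3*A^-2 - A^-6; d^4 = A^8 + 4*A^4 + 6 + 4*A^-4 + A^-8; d^5 = -A^10 - 5*A^6 - 10*A^2 - 10*A^-2 - 5*A^-6 - A^-10.
  A^8 * (d^5) = -A^18 - 5*A^14 - 10*A^10 - 10*A^6 - 5*A^2 - A^-2
  A^6 * (8*d^4) = 8*A^14 + 32*A^10 + 48*A^6 + 32*A^2 + 8*A^-2
  A^4 * (27*d^3 + d^5) = -A^14 - 32*A^10 - 91*A^6 - 91*A^2 - 32*A^-2 - A^-6
  A^2 * (48*d^2 + 8*d^4) = 8*A^10 + 80*A^6 + 144*A^2 + 80*A^-2 + 8*A^-6
  A^0 * (47*d + 22*d^3 + d^5) = -A^10 - 27*A^6 - 123*A^2 - 123*A^-2 - 27*A^-6 - A^-10
  A^-2 * (23 + 29*d^2 + 4*d^4) = 4*A^6 + 45*A^2 + 105*A^-2 + 45*A^-6 + 4*A^-10
  A^-4 * (22*d + 6*d^3) = -6*A^2 - 40*A^-2 - 40*A^-6 - 6*A^-10
  A^-6 * (8*d^2) = 8*A^-2 + 16*A^-6 + 8*A^-10
  A^-8 * (d^3) = -A^-2 - 3*A^-6 - 3*A^-10 - A^-14
Summing the groups: <K> = -A^18 + 2*A^14 - 3*A^10 + 4*A^6 - 4*A^2 + 4*A^-2 - 2*A^-6 + 2*A^-10 - A^-14
Normalise by the writhe: (-A^3)^(-w) = (-A^3)^(2) = A^6, so f(A) = A^6 * <K> = -A^24 + 2*A^20 - 3*A^16 + 4*A^12 - 4*A^8 + 4*A^4 - 2 + 2*A^-4 - A^-8.
Substitute A = t^(-1/4), i.e. A^e → t^(-e/4): V(t) = -t^2 + 2*t - 2 + 4*t^-1 - 4*t^-2 + 4*t^-3 - 3*t^-4 + 2*t^-5 - t^-6

Answer: -t^2 + 2*t - 2 + 4*t^-1 - 4*t^-2 + 4*t^-3 - 3*t^-4 + 2*t^-5 - t^-6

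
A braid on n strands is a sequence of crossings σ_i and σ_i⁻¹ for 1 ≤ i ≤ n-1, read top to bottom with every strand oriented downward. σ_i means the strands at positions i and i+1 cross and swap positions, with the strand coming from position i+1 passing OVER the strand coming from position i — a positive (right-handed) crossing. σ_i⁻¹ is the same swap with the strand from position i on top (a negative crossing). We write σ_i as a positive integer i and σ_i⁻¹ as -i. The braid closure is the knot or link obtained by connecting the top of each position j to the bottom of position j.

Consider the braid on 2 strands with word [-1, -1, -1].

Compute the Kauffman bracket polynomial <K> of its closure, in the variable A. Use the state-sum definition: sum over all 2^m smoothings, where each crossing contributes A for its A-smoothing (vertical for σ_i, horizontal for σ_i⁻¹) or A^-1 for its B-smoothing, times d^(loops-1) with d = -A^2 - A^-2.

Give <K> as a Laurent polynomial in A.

A^7 - A^3 - A^-5

Derivation:
Braid: s1^-1 s1^-1 s1^-1 on 2 strands, 3 crossings.
Writhe w = (#positive) - (#negative) = 0 - 3 = -3.
Computing the Kauffman bracket via state sum. There are 2^3 = 8 states.
For each crossing: s=0 is the vertical smoothing, s=1 horizontal. Crossing k contributes A^(sign_k * (1 - 2*s_k)); loop factor d = -A^2 - A^-2.
  state 000: A-exp=-3, loops=2, term = A^-3 * d^1
  state 001: A-exp=-1, loops=1, term = A^-1 * d^0
  state 010: A-exp=-1, loops=1, term = A^-1 * d^0
  state 011: A-exp=+1, loops=2, term = A^1 * d^1
  state 100: A-exp=-1, loops=1, term = A^-1 * d^0
  state 101: A-exp=+1, loops=2, term = A^1 * d^1
  state 110: A-exp=+1, loops=2, term = A^1 * d^1
  state 111: A-exp=+3, loops=3, term = A^3 * d^2
Collect the terms by A-exponent (count of states per loop number):
Powers of d = -A^2 - A^-2: d^2 = A^4 + 2 + A^-4.
  A^3 * (d^2) = A^7 + 2*A^3 + A^-1
  A^1 * (3*d) = -3*A^3 - 3*A^-1
  A^-1 * (3) = 3*A^-1
  A^-3 * (d) = -A^-1 - A^-5
Summing the groups: <K> = A^7 - A^3 - A^-5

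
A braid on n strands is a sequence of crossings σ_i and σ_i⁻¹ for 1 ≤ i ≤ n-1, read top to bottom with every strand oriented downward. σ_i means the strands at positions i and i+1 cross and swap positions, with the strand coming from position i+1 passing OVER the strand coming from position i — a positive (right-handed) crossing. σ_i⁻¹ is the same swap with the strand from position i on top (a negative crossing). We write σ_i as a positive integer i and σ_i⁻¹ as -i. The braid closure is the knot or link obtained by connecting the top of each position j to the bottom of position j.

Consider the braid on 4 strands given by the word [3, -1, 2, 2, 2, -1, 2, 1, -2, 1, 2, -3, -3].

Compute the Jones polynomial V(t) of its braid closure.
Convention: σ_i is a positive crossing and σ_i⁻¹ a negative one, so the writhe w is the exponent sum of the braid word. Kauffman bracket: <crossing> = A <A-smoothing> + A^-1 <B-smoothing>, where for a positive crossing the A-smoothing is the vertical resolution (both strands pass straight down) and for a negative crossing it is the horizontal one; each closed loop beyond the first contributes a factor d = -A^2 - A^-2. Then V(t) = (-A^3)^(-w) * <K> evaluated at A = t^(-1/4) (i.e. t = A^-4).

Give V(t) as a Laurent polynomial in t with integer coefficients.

-t^8 + t^7 - 2*t^6 + 3*t^5 - 3*t^4 + 4*t^3 - 2*t^2 + 2*t - 1

Derivation:
The presented braid s3 s1^-1 s2 s2 s2 s1^-1 s2 s1 s2^-1 s1 s2 s3^-1 s3^-1 on 4 strands reduces by inverse Markov moves (closure unchanged at each step):
  Deconjugate: the word is γ·β·γ⁻¹ with γ = s3 (prefix) and γ⁻¹ = s3^-1 (suffix); strip both.
  Destabilize: the word has the form β·s3^-1 where s3^-1 occurs only as the final letter (β ∈ B_3); drop it and the last strand → 3 strands.
Reduced to β = s1^-1 s2 s2 s2 s1^-1 s2 s1 s2^-1 s1 s2 on 3 strands, 10 crossings.
Compute on β:
Braid: s1^-1 s2 s2 s2 s1^-1 s2 s1 s2^-1 s1 s2 on 3 strands, 10 crossings.
Writhe w = (#positive) - (#negative) = 7 - 3 = 4.
Enumerate smoothing states for the bracket polynomial. There are 2^10 = 1024 states.
Each crossing splits two ways (0=vertical, 1=horizontal). The state's weight is A^(#A-smoothings - #B-smoothings) * d^(loops - 1).
Tabulate the states by total A-exponent and number of loops L (A-exp: L × count):
  A^10: L=2 ×1
  A^8: L=1 ×5, L=3 ×5
  A^6: L=2 ×39, L=4 ×6
  A^4: L=1 ×34, L=3 ×85, L=5 ×1
  A^2: L=2 ×138, L=4 ×72
  A^0: L=1 ×48, L=3 ×167, L=5 ×37
  A^-2: L=2 ×91, L=4 ×109, L=6 ×10
  A^-4: L=3 ×82, L=5 ×37, L=7 ×1
  A^-6: L=4 ×40, L=6 ×5
  A^-8: L=5 ×10
  A^-10: L=6 ×1
Each group contributes A^e * Σ count * d^(L-1):
Powers of d = -A^2 - A^-2: d^2 = A^4 + 2 + A^-4; d^3 = -A^6 - 3*A^2 - 3*A^-2 - A^-6; d^4 = A^8 + 4*A^4 + 6 + 4*A^-4 + A^-8; d^5 = -A^10 - 5*A^6 - 10*A^2 - 10*A^-2 - 5*A^-6 - A^-10; d^6 = A^12 + 6*A^8 + 15*A^4 + 20 + 15*A^-4 + 6*A^-8 + A^-12.
  A^10 * (d) = -A^12 - A^8
  A^8 * (5 + 5*d^2) = 5*A^12 + 15*A^8 + 5*A^4
  A^6 * (39*d + 6*d^3) = -6*A^12 - 57*A^8 - 57*A^4 - 6
  A^4 * (34 + 85*d^2 + d^4) = A^12 + 89*A^8 + 210*A^4 + 89 + A^-4
  A^2 * (138*d + 72*d^3) = -72*A^8 - 354*A^4 - 354 - 72*A^-4
  A^0 * (48 + 167*d^2 + 37*d^4) = 37*A^8 + 315*A^4 + 604 + 315*A^-4 + 37*A^-8
  A^-2 * (91*d + 109*d^3 + 10*d^5) = -10*A^8 - 159*A^4 - 518 - 518*A^-4 - 159*A^-8 - 10*A^-12
  A^-4 * (82*d^2 + 37*d^4 + d^6) = A^8 + 43*A^4 + 245 + 406*A^-4 + 245*A^-8 + 43*A^-12 + A^-16
  A^-6 * (40*d^3 + 5*d^5) = -5*A^4 - 65 - 170*A^-4 - 170*A^-8 - 65*A^-12 - 5*A^-16
  A^-8 * (10*d^4) = 10 + 40*A^-4 + 60*A^-8 + 40*A^-12 + 10*A^-16
  A^-10 * (d^5) = -1 - 5*A^-4 - 10*A^-8 - 10*A^-12 - 5*A^-16 - A^-20
Summing the groups: <K> = -A^12 + 2*A^8 - 2*A^4 + 4 - 3*A^-4 + 3*A^-8 - 2*A^-12 + A^-16 - A^-20
Normalise by the writhe: (-A^3)^(-w) = (-A^3)^(-4) = A^-12, so f(A) = A^-12 * <K> = -1 + 2*A^-4 - 2*A^-8 + 4*A^-12 - 3*A^-16 + 3*A^-20 - 2*A^-24 + A^-28 - A^-32.
Substitute A = t^(-1/4), i.e. A^e → t^(-e/4): V(t) = -t^8 + t^7 - 2*t^6 + 3*t^5 - 3*t^4 + 4*t^3 - 2*t^2 + 2*t - 1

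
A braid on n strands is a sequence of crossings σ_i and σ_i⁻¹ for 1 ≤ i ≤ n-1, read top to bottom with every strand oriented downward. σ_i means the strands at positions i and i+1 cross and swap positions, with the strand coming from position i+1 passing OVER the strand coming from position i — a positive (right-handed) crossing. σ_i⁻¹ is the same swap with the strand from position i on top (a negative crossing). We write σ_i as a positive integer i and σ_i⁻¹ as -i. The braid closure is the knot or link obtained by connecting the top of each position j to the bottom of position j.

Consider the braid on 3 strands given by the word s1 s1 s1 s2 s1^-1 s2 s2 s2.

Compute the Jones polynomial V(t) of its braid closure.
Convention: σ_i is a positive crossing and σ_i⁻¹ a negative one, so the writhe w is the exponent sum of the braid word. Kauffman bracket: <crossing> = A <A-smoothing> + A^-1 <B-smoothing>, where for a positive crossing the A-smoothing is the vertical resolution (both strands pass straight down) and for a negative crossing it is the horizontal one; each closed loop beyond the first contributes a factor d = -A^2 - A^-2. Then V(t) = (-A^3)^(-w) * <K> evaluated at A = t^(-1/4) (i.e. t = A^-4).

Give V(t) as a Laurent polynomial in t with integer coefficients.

Braid: s1 s1 s1 s2 s1^-1 s2 s2 s2 on 3 strands, 8 crossings.
Writhe w = (#positive) - (#negative) = 7 - 1 = 6.
Enumerate smoothing states for the bracket polynomial. There are 2^8 = 256 states.
For each crossing: s=0 is the vertical smoothing, s=1 horizontal. Crossing k contributes A^(sign_k * (1 - 2*s_k)); loop factor d = -A^2 - A^-2.
Tabulate the states by total A-exponent and number of loops L (A-exp: L × count):
  A^8: L=2 ×1
  A^6: L=1 ×4, L=3 ×4
  A^4: L=2 ×25, L=4 ×3
  A^2: L=1 ×21, L=3 ×34, L=5 ×1
  A^0: L=2 ×48, L=4 ×22
  A^-2: L=3 ×49, L=5 ×7
  A^-4: L=4 ×27, L=6 ×1
  A^-6: L=5 ×8
  A^-8: L=6 ×1
Each group contributes A^e * Σ count * d^(L-1):
Powers of d = -A^2 - A^-2: d^2 = A^4 + 2 + A^-4; d^3 = -A^6 - 3*A^2 - 3*A^-2 - A^-6; d^4 = A^8 + 4*A^4 + 6 + 4*A^-4 + A^-8; d^5 = -A^10 - 5*A^6 - 10*A^2 - 10*A^-2 - 5*A^-6 - A^-10.
  A^8 * (d) = -A^10 - A^6
  A^6 * (4 + 4*d^2) = 4*A^10 + 12*A^6 + 4*A^2
  A^4 * (25*d + 3*d^3) = -3*A^10 - 34*A^6 - 34*A^2 - 3*A^-2
  A^2 * (21 + 34*d^2 + d^4) = A^10 + 38*A^6 + 95*A^2 + 38*A^-2 + A^-6
  A^0 * (48*d + 22*d^3) = -22*A^6 - 114*A^2 - 114*A^-2 - 22*A^-6
  A^-2 * (49*d^2 + 7*d^4) = 7*A^6 + 77*A^2 + 140*A^-2 + 77*A^-6 + 7*A^-10
  A^-4 * (27*d^3 + d^5) = -A^6 - 32*A^2 - 91*A^-2 - 91*A^-6 - 32*A^-10 - A^-14
  A^-6 * (8*d^4) = 8*A^2 + 32*A^-2 + 48*A^-6 + 32*A^-10 + 8*A^-14
  A^-8 * (d^5) = -A^2 - 5*A^-2 - 10*A^-6 - 10*A^-10 - 5*A^-14 - A^-18
Summing the groups: <K> = A^10 - A^6 + 3*A^2 - 3*A^-2 + 3*A^-6 - 3*A^-10 + 2*A^-14 - A^-18
Normalise by the writhe: (-A^3)^(-w) = (-A^3)^(-6) = A^-18, so f(A) = A^-18 * <K> = A^-8 - A^-12 + 3*A^-16 - 3*A^-20 + 3*A^-24 - 3*A^-28 + 2*A^-32 - A^-36.
Substitute A = t^(-1/4), i.e. A^e → t^(-e/4): V(t) = -t^9 + 2*t^8 - 3*t^7 + 3*t^6 - 3*t^5 + 3*t^4 - t^3 + t^2

Answer: -t^9 + 2*t^8 - 3*t^7 + 3*t^6 - 3*t^5 + 3*t^4 - t^3 + t^2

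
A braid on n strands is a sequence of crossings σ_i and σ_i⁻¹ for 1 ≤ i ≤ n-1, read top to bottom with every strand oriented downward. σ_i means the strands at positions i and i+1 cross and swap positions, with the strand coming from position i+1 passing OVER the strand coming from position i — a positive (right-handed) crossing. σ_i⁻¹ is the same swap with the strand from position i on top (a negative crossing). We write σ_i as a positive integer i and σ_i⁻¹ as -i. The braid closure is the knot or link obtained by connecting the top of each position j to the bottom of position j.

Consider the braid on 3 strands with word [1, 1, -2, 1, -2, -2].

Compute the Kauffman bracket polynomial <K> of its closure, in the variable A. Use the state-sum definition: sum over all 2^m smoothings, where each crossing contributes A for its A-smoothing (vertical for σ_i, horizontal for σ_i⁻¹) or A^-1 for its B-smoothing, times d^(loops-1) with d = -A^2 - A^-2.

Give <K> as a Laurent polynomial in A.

Braid: s1 s1 s2^-1 s1 s2^-1 s2^-1 on 3 strands, 6 crossings.
Writhe w = (#positive) - (#negative) = 3 - 3 = 0.
State-sum expansion of <K>. There are 2^6 = 64 states.
Each crossing splits two ways (0=vertical, 1=horizontal). The state's weight is A^(#A-smoothings - #B-smoothings) * d^(loops - 1).
Tabulate the states by total A-exponent and number of loops L (A-exp: L × count):
  A^6: L=4 ×1
  A^4: L=3 ×6
  A^2: L=2 ×14, L=4 ×1
  A^0: L=1 ×13, L=3 ×7
  A^-2: L=2 ×14, L=4 ×1
  A^-4: L=3 ×6
  A^-6: L=4 ×1
Each group contributes A^e * Σ count * d^(L-1):
Powers of d = -A^2 - A^-2: d^2 = A^4 + 2 + A^-4; d^3 = -A^6 - 3*A^2 - 3*A^-2 - A^-6.
  A^6 * (d^3) = -A^12 - 3*A^8 - 3*A^4 - 1
  A^4 * (6*d^2) = 6*A^8 + 12*A^4 + 6
  A^2 * (14*d + d^3) = -A^8 - 17*A^4 - 17 - A^-4
  A^0 * (13 + 7*d^2) = 7*A^4 + 27 + 7*A^-4
  A^-2 * (14*d + d^3) = -A^4 - 17 - 17*A^-4 - A^-8
  A^-4 * (6*d^2) = 6 + 12*A^-4 + 6*A^-8
  A^-6 * (d^3) = -1 - 3*A^-4 - 3*A^-8 - A^-12
Summing the groups: <K> = -A^12 + 2*A^8 - 2*A^4 + 3 - 2*A^-4 + 2*A^-8 - A^-12

Answer: -A^12 + 2*A^8 - 2*A^4 + 3 - 2*A^-4 + 2*A^-8 - A^-12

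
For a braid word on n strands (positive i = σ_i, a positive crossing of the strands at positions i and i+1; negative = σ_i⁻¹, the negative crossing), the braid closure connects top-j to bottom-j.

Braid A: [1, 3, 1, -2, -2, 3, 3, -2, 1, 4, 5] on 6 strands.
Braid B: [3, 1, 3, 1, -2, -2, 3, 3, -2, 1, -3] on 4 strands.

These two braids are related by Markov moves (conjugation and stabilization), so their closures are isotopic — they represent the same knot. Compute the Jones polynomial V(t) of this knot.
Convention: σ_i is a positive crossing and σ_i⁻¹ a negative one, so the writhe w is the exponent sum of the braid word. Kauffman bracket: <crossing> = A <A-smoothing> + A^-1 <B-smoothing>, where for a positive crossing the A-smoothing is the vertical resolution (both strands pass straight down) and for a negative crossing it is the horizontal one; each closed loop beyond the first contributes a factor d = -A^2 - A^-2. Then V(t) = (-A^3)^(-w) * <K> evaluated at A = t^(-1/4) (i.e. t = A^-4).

Markov-equivalent braids have isotopic closures, hence identical knot invariants. Strip the Markov moves from each word to reach a common short braid β, then compute V(t) once on β.
Braid A: s1 s3 s1 s2^-1 s2^-1 s3 s3 s2^-1 s1 s4 s5 on 6 strands reduces by inverse Markov moves (closure unchanged at each step):
  Destabilize: the word has the form β·s5 where s5 occurs only as the final letter (β ∈ B_5); drop it and the last strand → 5 strands.
  Destabilize: the word has the form β·s4 where s4 occurs only as the final letter (β ∈ B_4); drop it and the last strand → 4 strands.
Reduced to β = s1 s3 s1 s2^-1 s2^-1 s3 s3 s2^-1 s1 on 4 strands, 9 crossings.
Braid B: s3 s1 s3 s1 s2^-1 s2^-1 s3 s3 s2^-1 s1 s3^-1 on 4 strands reduces by inverse Markov moves (closure unchanged at each step):
  Deconjugate: the word is γ·β·γ⁻¹ with γ = s3 (prefix) and γ⁻¹ = s3^-1 (suffix); strip both.
Reduced to β = s1 s3 s1 s2^-1 s2^-1 s3 s3 s2^-1 s1 on 4 strands, 9 crossings.
Both give the same β = s1 s3 s1 s2^-1 s2^-1 s3 s3 s2^-1 s1 on 4 strands, so one state sum suffices:
Braid: s1 s3 s1 s2^-1 s2^-1 s3 s3 s2^-1 s1 on 4 strands, 9 crossings.
Writhe w = (#positive) - (#negative) = 6 - 3 = 3.
Computing the Kauffman bracket via state sum. There are 2^9 = 512 states.
Smooth each crossing (0=||, 1=⌣⌢); contribution A^(Σ sign_k(1-2s_k)) * d^(L-1).
Tabulate the states by total A-exponent and number of loops L (A-exp: L × count):
  A^9: L=5 ×1
  A^7: L=4 ×9
  A^5: L=3 ×32, L=5 ×4
  A^3: L=2 ×55, L=4 ×28, L=6 ×1
  A^1: L=1 ×39, L=3 ×77, L=5 ×10
  A^-1: L=2 ×81, L=4 ×44, L=6 ×1
  A^-3: L=3 ×73, L=5 ×11
  A^-5: L=4 ×35, L=6 ×1
  A^-7: L=5 ×9
  A^-9: L=6 ×1
Each group contributes A^e * Σ count * d^(L-1):
Powers of d = -A^2 - A^-2: d^2 = A^4 + 2 + A^-4; d^3 = -A^6 - 3*A^2 - 3*A^-2 - A^-6; d^4 = A^8 + 4*A^4 + 6 + 4*A^-4 + A^-8; d^5 = -A^10 - 5*A^6 - 10*A^2 - 10*A^-2 - 5*A^-6 - A^-10.
  A^9 * (d^4) = A^17 + 4*A^13 + 6*A^9 + 4*A^5 + A
  A^7 * (9*d^3) = -9*A^13 - 27*A^9 - 27*A^5 - 9*A
  A^5 * (32*d^2 + 4*d^4) = 4*A^13 + 48*A^9 + 88*A^5 + 48*A + 4*A^-3
  A^3 * (55*d + 28*d^3 + d^5) = -A^13 - 33*A^9 - 149*A^5 - 149*A - 33*A^-3 - A^-7
  A^1 * (39 + 77*d^2 + 10*d^4) = 10*A^9 + 117*A^5 + 253*A + 117*A^-3 + 10*A^-7
  A^-1 * (81*d + 44*d^3 + d^5) = -A^9 - 49*A^5 - 223*A - 223*A^-3 - 49*A^-7 - A^-11
  A^-3 * (73*d^2 + 11*d^4) = 11*A^5 + 117*A + 212*A^-3 + 117*A^-7 + 11*A^-11
  A^-5 * (35*d^3 + d^5) = -A^5 - 40*A - 115*A^-3 - 115*A^-7 - 40*A^-11 - A^-15
  A^-7 * (9*d^4) = 9*A + 36*A^-3 + 54*A^-7 + 36*A^-11 + 9*A^-15
  A^-9 * (d^5) = -A - 5*A^-3 - 10*A^-7 - 10*A^-11 - 5*A^-15 - A^-19
Summing the groups: <K> = A^17 - 2*A^13 + 3*A^9 - 6*A^5 + 6*A - 7*A^-3 + 6*A^-7 - 4*A^-11 + 3*A^-15 - A^-19
Normalise by the writhe: (-A^3)^(-w) = (-A^3)^(-3) = -A^-9, so f(A) = -A^-9 * <K> = -A^8 + 2*A^4 - 3 + 6*A^-4 - 6*A^-8 + 7*A^-12 - 6*A^-16 + 4*A^-20 - 3*A^-24 + A^-28.
Substitute A = t^(-1/4), i.e. A^e → t^(-e/4): V(t) = t^7 - 3*t^6 + 4*t^5 - 6*t^4 + 7*t^3 - 6*t^2 + 6*t - 3 + 2*t^-1 - t^-2

Answer: t^7 - 3*t^6 + 4*t^5 - 6*t^4 + 7*t^3 - 6*t^2 + 6*t - 3 + 2*t^-1 - t^-2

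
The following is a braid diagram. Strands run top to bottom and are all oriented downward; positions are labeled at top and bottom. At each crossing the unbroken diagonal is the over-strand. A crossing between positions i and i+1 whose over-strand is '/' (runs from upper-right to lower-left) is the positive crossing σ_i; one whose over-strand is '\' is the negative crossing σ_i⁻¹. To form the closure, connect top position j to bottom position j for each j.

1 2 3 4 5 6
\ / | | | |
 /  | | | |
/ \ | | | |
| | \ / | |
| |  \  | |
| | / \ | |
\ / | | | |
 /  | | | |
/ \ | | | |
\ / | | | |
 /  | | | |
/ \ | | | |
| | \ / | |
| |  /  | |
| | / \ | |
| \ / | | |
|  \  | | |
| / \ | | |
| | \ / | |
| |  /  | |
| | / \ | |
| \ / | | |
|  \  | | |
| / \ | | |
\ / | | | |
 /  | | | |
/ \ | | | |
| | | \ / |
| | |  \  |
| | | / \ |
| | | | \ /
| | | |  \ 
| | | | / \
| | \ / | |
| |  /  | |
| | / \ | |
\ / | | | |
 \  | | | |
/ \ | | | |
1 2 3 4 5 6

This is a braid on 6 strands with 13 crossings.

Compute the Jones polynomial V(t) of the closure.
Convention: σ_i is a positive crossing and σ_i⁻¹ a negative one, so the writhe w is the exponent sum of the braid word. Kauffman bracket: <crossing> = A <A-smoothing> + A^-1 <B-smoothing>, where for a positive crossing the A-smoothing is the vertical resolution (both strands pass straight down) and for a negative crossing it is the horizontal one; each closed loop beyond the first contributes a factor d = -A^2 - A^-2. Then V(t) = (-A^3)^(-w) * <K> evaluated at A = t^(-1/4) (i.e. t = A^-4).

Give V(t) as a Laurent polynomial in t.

-t^6 + 2*t^5 - 2*t^4 + 3*t^3 - 3*t^2 + 2*t - 1 + t^-1

Derivation:
Reading the diagram top to bottom ('/'-over between positions i,i+1 = s_i, '\'-over = s_i^-1): braid word = s1 s3^-1 s1 s1 s3 s2^-1 s3 s2^-1 s1 s4^-1 s5^-1 s3 s1^-1.
The presented braid s1 s3^-1 s1 s1 s3 s2^-1 s3 s2^-1 s1 s4^-1 s5^-1 s3 s1^-1 on 6 strands reduces by inverse Markov moves (closure unchanged at each step):
  Deconjugate: the word is γ·β·γ⁻¹ with γ = s1 s3^-1 (prefix) and γ⁻¹ = s3 s1^-1 (suffix); strip both.
  Destabilize: the word has the form β·s5^-1 where s5^-1 occurs only as the final letter (β ∈ B_5); drop it and the last strand → 5 strands.
  Destabilize: the word has the form β·s4^-1 where s4^-1 occurs only as the final letter (β ∈ B_4); drop it and the last strand → 4 strands.
Reduced to β = s1 s1 s3 s2^-1 s3 s2^-1 s1 on 4 strands, 7 crossings.
Compute on β:
Braid: s1 s1 s3 s2^-1 s3 s2^-1 s1 on 4 strands, 7 crossings.
Writhe w = (#positive) - (#negative) = 5 - 2 = 3.
State-sum expansion of <K>. There are 2^7 = 128 states.
For each crossing: s=0 is the vertical smoothing, s=1 horizontal. Crossing k contributes A^(sign_k * (1 - 2*s_k)); loop factor d = -A^2 - A^-2.
Tabulate the states by total A-exponent and number of loops L (A-exp: L × count):
  A^7: L=4 ×1
  A^5: L=3 ×7
  A^3: L=2 ×17, L=4 ×4
  A^1: L=1 ×15, L=3 ×19, L=5 ×1
  A^-1: L=2 ×27, L=4 ×8
  A^-3: L=3 ×20, L=5 ×1
  A^-5: L=4 ×7
  A^-7: L=5 ×1
Each group contributes A^e * Σ count * d^(L-1):
Powers of d = -A^2 - A^-2: d^2 = A^4 + 2 + A^-4; d^3 = -A^6 - 3*A^2 - 3*A^-2 - A^-6; d^4 = A^8 + 4*A^4 + 6 + 4*A^-4 + A^-8.
  A^7 * (d^3) = -A^13 - 3*A^9 - 3*A^5 - A
  A^5 * (7*d^2) = 7*A^9 + 14*A^5 + 7*A
  A^3 * (17*d + 4*d^3) = -4*A^9 - 29*A^5 - 29*A - 4*A^-3
  A^1 * (15 + 19*d^2 + d^4) = A^9 + 23*A^5 + 59*A + 23*A^-3 + A^-7
  A^-1 * (27*d + 8*d^3) = -8*A^5 - 51*A - 51*A^-3 - 8*A^-7
  A^-3 * (20*d^2 + d^4) = A^5 + 24*A + 46*A^-3 + 24*A^-7 + A^-11
  A^-5 * (7*d^3) = -7*A - 21*A^-3 - 21*A^-7 - 7*A^-11
  A^-7 * (d^4) = A + 4*A^-3 + 6*A^-7 + 4*A^-11 + A^-15
Summing the groups: <K> = -A^13 + A^9 - 2*A^5 + 3*A - 3*A^-3 + 2*A^-7 - 2*A^-11 + A^-15
Normalise by the writhe: (-A^3)^(-w) = (-A^3)^(-3) = -A^-9, so f(A) = -A^-9 * <K> = A^4 - 1 + 2*A^-4 - 3*A^-8 + 3*A^-12 - 2*A^-16 + 2*A^-20 - A^-24.
Substitute A = t^(-1/4), i.e. A^e → t^(-e/4): V(t) = -t^6 + 2*t^5 - 2*t^4 + 3*t^3 - 3*t^2 + 2*t - 1 + t^-1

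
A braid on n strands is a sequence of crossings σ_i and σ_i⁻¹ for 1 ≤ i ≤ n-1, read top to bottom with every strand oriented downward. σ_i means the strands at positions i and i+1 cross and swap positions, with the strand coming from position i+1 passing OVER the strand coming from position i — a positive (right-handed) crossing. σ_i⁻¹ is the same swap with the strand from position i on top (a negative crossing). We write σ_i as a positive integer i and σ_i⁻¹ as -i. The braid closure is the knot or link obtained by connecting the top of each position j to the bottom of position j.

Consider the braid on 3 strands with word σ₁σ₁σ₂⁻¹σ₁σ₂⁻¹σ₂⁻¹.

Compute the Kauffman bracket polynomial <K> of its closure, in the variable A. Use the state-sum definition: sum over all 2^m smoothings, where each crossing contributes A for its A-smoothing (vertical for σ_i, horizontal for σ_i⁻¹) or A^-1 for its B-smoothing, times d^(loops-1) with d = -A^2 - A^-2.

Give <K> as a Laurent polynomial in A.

-A^12 + 2*A^8 - 2*A^4 + 3 - 2*A^-4 + 2*A^-8 - A^-12

Derivation:
Braid: s1 s1 s2^-1 s1 s2^-1 s2^-1 on 3 strands, 6 crossings.
Writhe w = (#positive) - (#negative) = 3 - 3 = 0.
Computing the Kauffman bracket via state sum. There are 2^6 = 64 states.
For each crossing: s=0 is the vertical smoothing, s=1 horizontal. Crossing k contributes A^(sign_k * (1 - 2*s_k)); loop factor d = -A^2 - A^-2.
Tabulate the states by total A-exponent and number of loops L (A-exp: L × count):
  A^6: L=4 ×1
  A^4: L=3 ×6
  A^2: L=2 ×14, L=4 ×1
  A^0: L=1 ×13, L=3 ×7
  A^-2: L=2 ×14, L=4 ×1
  A^-4: L=3 ×6
  A^-6: L=4 ×1
Each group contributes A^e * Σ count * d^(L-1):
Powers of d = -A^2 - A^-2: d^2 = A^4 + 2 + A^-4; d^3 = -A^6 - 3*A^2 - 3*A^-2 - A^-6.
  A^6 * (d^3) = -A^12 - 3*A^8 - 3*A^4 - 1
  A^4 * (6*d^2) = 6*A^8 + 12*A^4 + 6
  A^2 * (14*d + d^3) = -A^8 - 17*A^4 - 17 - A^-4
  A^0 * (13 + 7*d^2) = 7*A^4 + 27 + 7*A^-4
  A^-2 * (14*d + d^3) = -A^4 - 17 - 17*A^-4 - A^-8
  A^-4 * (6*d^2) = 6 + 12*A^-4 + 6*A^-8
  A^-6 * (d^3) = -1 - 3*A^-4 - 3*A^-8 - A^-12
Summing the groups: <K> = -A^12 + 2*A^8 - 2*A^4 + 3 - 2*A^-4 + 2*A^-8 - A^-12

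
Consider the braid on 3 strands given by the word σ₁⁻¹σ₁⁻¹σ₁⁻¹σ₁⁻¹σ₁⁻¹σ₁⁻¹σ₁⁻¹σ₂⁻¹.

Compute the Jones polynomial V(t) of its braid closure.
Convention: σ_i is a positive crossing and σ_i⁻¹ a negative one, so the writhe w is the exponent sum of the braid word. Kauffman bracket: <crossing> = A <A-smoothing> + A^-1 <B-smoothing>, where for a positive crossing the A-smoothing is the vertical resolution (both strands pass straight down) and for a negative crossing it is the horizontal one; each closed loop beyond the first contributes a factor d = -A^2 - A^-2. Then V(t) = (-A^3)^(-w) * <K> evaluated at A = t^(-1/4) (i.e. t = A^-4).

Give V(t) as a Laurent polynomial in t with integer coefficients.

t^-3 + t^-5 - t^-6 + t^-7 - t^-8 + t^-9 - t^-10

Derivation:
The presented braid s1^-1 s1^-1 s1^-1 s1^-1 s1^-1 s1^-1 s1^-1 s2^-1 on 3 strands reduces by inverse Markov moves (closure unchanged at each step):
  Destabilize: the word has the form β·s2^-1 where s2^-1 occurs only as the final letter (β ∈ B_2); drop it and the last strand → 2 strands.
Reduced to β = s1^-1 s1^-1 s1^-1 s1^-1 s1^-1 s1^-1 s1^-1 on 2 strands, 7 crossings.
Compute on β:
Braid: s1^-1 s1^-1 s1^-1 s1^-1 s1^-1 s1^-1 s1^-1 on 2 strands, 7 crossings.
Writhe w = (#positive) - (#negative) = 0 - 7 = -7.
State-sum expansion of <K>. There are 2^7 = 128 states.
For each crossing: s=0 is the vertical smoothing, s=1 horizontal. Crossing k contributes A^(sign_k * (1 - 2*s_k)); loop factor d = -A^2 - A^-2.
Tabulate the states by total A-exponent and number of loops L (A-exp: L × count):
  A^7: L=7 ×1
  A^5: L=6 ×7
  A^3: L=5 ×21
  A^1: L=4 ×35
  A^-1: L=3 ×35
  A^-3: L=2 ×21
  A^-5: L=1 ×7
  A^-7: L=2 ×1
Each group contributes A^e * Σ count * d^(L-1):
Powers of d = -A^2 - A^-2: d^2 = A^4 + 2 + A^-4; d^3 = -A^6 - 3*A^2 - 3*A^-2 - A^-6; d^4 = A^8 + 4*A^4 + 6 + 4*A^-4 + A^-8; d^5 = -A^10 - 5*A^6 - 10*A^2 - 10*A^-2 - 5*A^-6 - A^-10; d^6 = A^12 + 6*A^8 + 15*A^4 + 20 + 15*A^-4 + 6*A^-8 + A^-12.
  A^7 * (d^6) = A^19 + 6*A^15 + 15*A^11 + 20*A^7 + 15*A^3 + 6*A^-1 + A^-5
  A^5 * (7*d^5) = -7*A^15 - 35*A^11 - 70*A^7 - 70*A^3 - 35*A^-1 - 7*A^-5
  A^3 * (21*d^4) = 21*A^11 + 84*A^7 + 126*A^3 + 84*A^-1 + 21*A^-5
  A^1 * (35*d^3) = -35*A^7 - 105*A^3 - 105*A^-1 - 35*A^-5
  A^-1 * (35*d^2) = 35*A^3 + 70*A^-1 + 35*A^-5
  A^-3 * (21*d) = -21*A^-1 - 21*A^-5
  A^-5 * (7) = 7*A^-5
  A^-7 * (d) = -A^-5 - A^-9
Summing the groups: <K> = A^19 - A^15 + A^11 - A^7 + A^3 - A^-1 - A^-9
Normalise by the writhe: (-A^3)^(-w) = (-A^3)^(7) = -A^21, so f(A) = -A^21 * <K> = -A^40 + A^36 - A^32 + A^28 - A^24 + A^20 + A^12.
Substitute A = t^(-1/4), i.e. A^e → t^(-e/4): V(t) = t^-3 + t^-5 - t^-6 + t^-7 - t^-8 + t^-9 - t^-10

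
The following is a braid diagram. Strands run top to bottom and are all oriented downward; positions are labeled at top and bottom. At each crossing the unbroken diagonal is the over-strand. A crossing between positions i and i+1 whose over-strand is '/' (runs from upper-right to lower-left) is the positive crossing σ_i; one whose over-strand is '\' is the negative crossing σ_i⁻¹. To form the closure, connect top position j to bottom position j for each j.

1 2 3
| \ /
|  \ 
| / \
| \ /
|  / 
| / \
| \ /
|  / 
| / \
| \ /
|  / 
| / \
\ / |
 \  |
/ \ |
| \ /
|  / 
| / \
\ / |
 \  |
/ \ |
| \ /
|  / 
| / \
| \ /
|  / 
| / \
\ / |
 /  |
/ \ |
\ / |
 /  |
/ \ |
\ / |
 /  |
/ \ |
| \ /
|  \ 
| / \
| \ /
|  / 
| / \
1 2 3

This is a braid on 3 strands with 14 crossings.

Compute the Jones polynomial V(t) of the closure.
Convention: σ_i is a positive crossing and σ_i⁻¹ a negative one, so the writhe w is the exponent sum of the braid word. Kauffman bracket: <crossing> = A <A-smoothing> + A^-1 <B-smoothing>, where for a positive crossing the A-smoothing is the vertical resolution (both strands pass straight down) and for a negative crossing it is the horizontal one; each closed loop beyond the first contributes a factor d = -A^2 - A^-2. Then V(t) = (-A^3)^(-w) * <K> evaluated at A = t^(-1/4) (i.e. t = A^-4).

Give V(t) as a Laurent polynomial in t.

t^10 - 4*t^9 + 6*t^8 - 8*t^7 + 9*t^6 - 8*t^5 + 7*t^4 - 4*t^3 + 2*t^2

Derivation:
Reading the diagram top to bottom ('/'-over between positions i,i+1 = s_i, '\'-over = s_i^-1): braid word = s2^-1 s2 s2 s2 s1^-1 s2 s1^-1 s2 s2 s1 s1 s1 s2^-1 s2.
The presented braid s2^-1 s2 s2 s2 s1^-1 s2 s1^-1 s2 s2 s1 s1 s1 s2^-1 s2 on 3 strands reduces by inverse Markov moves (closure unchanged at each step):
  Deconjugate: the word is γ·β·γ⁻¹ with γ = s2^-1 s2 (prefix) and γ⁻¹ = s2^-1 s2 (suffix); strip both.
Reduced to β = s2 s2 s1^-1 s2 s1^-1 s2 s2 s1 s1 s1 on 3 strands, 10 crossings.
Compute on β:
Braid: s2 s2 s1^-1 s2 s1^-1 s2 s2 s1 s1 s1 on 3 strands, 10 crossings.
Writhe w = (#positive) - (#negative) = 8 - 2 = 6.
Enumerate smoothing states for the bracket polynomial. There are 2^10 = 1024 states.
Smooth each crossing (0=||, 1=⌣⌢); contribution A^(Σ sign_k(1-2s_k)) * d^(L-1).
Tabulate the states by total A-exponent and number of loops L (A-exp: L × count):
  A^10: L=3 ×1
  A^8: L=2 ×7, L=4 ×3
  A^6: L=1 ×14, L=3 ×28, L=5 ×3
  A^4: L=2 ×88, L=4 ×31, L=6 ×1
  A^2: L=1 ×63, L=3 ×133, L=5 ×14
  A^0: L=2 ×159, L=4 ×91, L=6 ×2
  A^-2: L=3 ×180, L=5 ×30
  A^-4: L=4 ×116, L=6 ×4
  A^-6: L=5 ×45
  A^-8: L=6 ×10
  A^-10: L=7 ×1
Each group contributes A^e * Σ count * d^(L-1):
Powers of d = -A^2 - A^-2: d^2 = A^4 + 2 + A^-4; d^3 = -A^6 - 3*A^2 - 3*A^-2 - A^-6; d^4 = A^8 + 4*A^4 + 6 + 4*A^-4 + A^-8; d^5 = -A^10 - 5*A^6 - 10*A^2 - 10*A^-2 - 5*A^-6 - A^-10; d^6 = A^12 + 6*A^8 + 15*A^4 + 20 + 15*A^-4 + 6*A^-8 + A^-12.
  A^10 * (d^2) = A^14 + 2*A^10 + A^6
  A^8 * (7*d + 3*d^3) = -3*A^14 - 16*A^10 - 16*A^6 - 3*A^2
  A^6 * (14 + 28*d^2 + 3*d^4) = 3*A^14 + 40*A^10 + 88*A^6 + 40*A^2 + 3*A^-2
  A^4 * (88*d + 31*d^3 + d^5) = -A^14 - 36*A^10 - 191*A^6 - 191*A^2 - 36*A^-2 - A^-6
  A^2 * (63 + 133*d^2 + 14*d^4) = 14*A^10 + 189*A^6 + 413*A^2 + 189*A^-2 + 14*A^-6
  A^0 * (159*d + 91*d^3 + 2*d^5) = -2*A^10 - 101*A^6 - 452*A^2 - 452*A^-2 - 101*A^-6 - 2*A^-10
  A^-2 * (180*d^2 + 30*d^4) = 30*A^6 + 300*A^2 + 540*A^-2 + 300*A^-6 + 30*A^-10
  A^-4 * (116*d^3 + 4*d^5) = -4*A^6 - 136*A^2 - 388*A^-2 - 388*A^-6 - 136*A^-10 - 4*A^-14
  A^-6 * (45*d^4) = 45*A^2 + 180*A^-2 + 270*A^-6 + 180*A^-10 + 45*A^-14
  A^-8 * (10*d^5) = -10*A^2 - 50*A^-2 - 100*A^-6 - 100*A^-10 - 50*A^-14 - 10*A^-18
  A^-10 * (d^6) = A^2 + 6*A^-2 + 15*A^-6 + 20*A^-10 + 15*A^-14 + 6*A^-18 + A^-22
Summing the groups: <K> = 2*A^10 - 4*A^6 + 7*A^2 - 8*A^-2 + 9*A^-6 - 8*A^-10 + 6*A^-14 - 4*A^-18 + A^-22
Normalise by the writhe: (-A^3)^(-w) = (-A^3)^(-6) = A^-18, so f(A) = A^-18 * <K> = 2*A^-8 - 4*A^-12 + 7*A^-16 - 8*A^-20 + 9*A^-24 - 8*A^-28 + 6*A^-32 - 4*A^-36 + A^-40.
Substitute A = t^(-1/4), i.e. A^e → t^(-e/4): V(t) = t^10 - 4*t^9 + 6*t^8 - 8*t^7 + 9*t^6 - 8*t^5 + 7*t^4 - 4*t^3 + 2*t^2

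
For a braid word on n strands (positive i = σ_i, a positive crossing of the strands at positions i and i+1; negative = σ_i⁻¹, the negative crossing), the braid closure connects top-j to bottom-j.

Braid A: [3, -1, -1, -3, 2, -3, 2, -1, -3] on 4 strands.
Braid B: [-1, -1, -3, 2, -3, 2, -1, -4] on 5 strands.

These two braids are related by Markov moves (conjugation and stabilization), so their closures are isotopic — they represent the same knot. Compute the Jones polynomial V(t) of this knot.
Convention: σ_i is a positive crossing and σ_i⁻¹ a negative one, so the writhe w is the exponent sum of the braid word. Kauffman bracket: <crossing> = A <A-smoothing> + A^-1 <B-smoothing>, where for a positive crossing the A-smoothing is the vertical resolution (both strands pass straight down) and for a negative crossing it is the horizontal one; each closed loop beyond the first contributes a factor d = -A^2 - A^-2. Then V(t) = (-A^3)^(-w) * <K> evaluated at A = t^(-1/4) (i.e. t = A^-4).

t - 1 + 2*t^-1 - 3*t^-2 + 3*t^-3 - 2*t^-4 + 2*t^-5 - t^-6

Derivation:
Markov-equivalent braids have isotopic closures, hence identical knot invariants. Strip the Markov moves from each word to reach a common short braid β, then compute V(t) once on β.
Braid A: s3 s1^-1 s1^-1 s3^-1 s2 s3^-1 s2 s1^-1 s3^-1 on 4 strands reduces by inverse Markov moves (closure unchanged at each step):
  Deconjugate: the word is γ·β·γ⁻¹ with γ = s3 (prefix) and γ⁻¹ = s3^-1 (suffix); strip both.
Reduced to β = s1^-1 s1^-1 s3^-1 s2 s3^-1 s2 s1^-1 on 4 strands, 7 crossings.
Braid B: s1^-1 s1^-1 s3^-1 s2 s3^-1 s2 s1^-1 s4^-1 on 5 strands reduces by inverse Markov moves (closure unchanged at each step):
  Destabilize: the word has the form β·s4^-1 where s4^-1 occurs only as the final letter (β ∈ B_4); drop it and the last strand → 4 strands.
Reduced to β = s1^-1 s1^-1 s3^-1 s2 s3^-1 s2 s1^-1 on 4 strands, 7 crossings.
Both give the same β = s1^-1 s1^-1 s3^-1 s2 s3^-1 s2 s1^-1 on 4 strands, so one state sum suffices:
Braid: s1^-1 s1^-1 s3^-1 s2 s3^-1 s2 s1^-1 on 4 strands, 7 crossings.
Writhe w = (#positive) - (#negative) = 2 - 5 = -3.
Computing the Kauffman bracket via state sum. There are 2^7 = 128 states.
Each crossing splits two ways (0=vertical, 1=horizontal). The state's weight is A^(#A-smoothings - #B-smoothings) * d^(loops - 1).
Tabulate the states by total A-exponent and number of loops L (A-exp: L × count):
  A^7: L=5 ×1
  A^5: L=4 ×7
  A^3: L=3 ×20, L=5 ×1
  A^1: L=2 ×27, L=4 ×8
  A^-1: L=1 ×15, L=3 ×19, L=5 ×1
  A^-3: L=2 ×17, L=4 ×4
  A^-5: L=3 ×7
  A^-7: L=4 ×1
Each group contributes A^e * Σ count * d^(L-1):
Powers of d = -A^2 - A^-2: d^2 = A^4 + 2 + A^-4; d^3 = -A^6 - 3*A^2 - 3*A^-2 - A^-6; d^4 = A^8 + 4*A^4 + 6 + 4*A^-4 + A^-8.
  A^7 * (d^4) = A^15 + 4*A^11 + 6*A^7 + 4*A^3 + A^-1
  A^5 * (7*d^3) = -7*A^11 - 21*A^7 - 21*A^3 - 7*A^-1
  A^3 * (20*d^2 + d^4) = A^11 + 24*A^7 + 46*A^3 + 24*A^-1 + A^-5
  A^1 * (27*d + 8*d^3) = -8*A^7 - 51*A^3 - 51*A^-1 - 8*A^-5
  A^-1 * (15 + 19*d^2 + d^4) = A^7 + 23*A^3 + 59*A^-1 + 23*A^-5 + A^-9
  A^-3 * (17*d + 4*d^3) = -4*A^3 - 29*A^-1 - 29*A^-5 - 4*A^-9
  A^-5 * (7*d^2) = 7*A^-1 + 14*A^-5 + 7*A^-9
  A^-7 * (d^3) = -A^-1 - 3*A^-5 - 3*A^-9 - A^-13
Summing the groups: <K> = A^15 - 2*A^11 + 2*A^7 - 3*A^3 + 3*A^-1 - 2*A^-5 + A^-9 - A^-13
Normalise by the writhe: (-A^3)^(-w) = (-A^3)^(3) = -A^9, so f(A) = -A^9 * <K> = -A^24 + 2*A^20 - 2*A^16 + 3*A^12 - 3*A^8 + 2*A^4 - 1 + A^-4.
Substitute A = t^(-1/4), i.e. A^e → t^(-e/4): V(t) = t - 1 + 2*t^-1 - 3*t^-2 + 3*t^-3 - 2*t^-4 + 2*t^-5 - t^-6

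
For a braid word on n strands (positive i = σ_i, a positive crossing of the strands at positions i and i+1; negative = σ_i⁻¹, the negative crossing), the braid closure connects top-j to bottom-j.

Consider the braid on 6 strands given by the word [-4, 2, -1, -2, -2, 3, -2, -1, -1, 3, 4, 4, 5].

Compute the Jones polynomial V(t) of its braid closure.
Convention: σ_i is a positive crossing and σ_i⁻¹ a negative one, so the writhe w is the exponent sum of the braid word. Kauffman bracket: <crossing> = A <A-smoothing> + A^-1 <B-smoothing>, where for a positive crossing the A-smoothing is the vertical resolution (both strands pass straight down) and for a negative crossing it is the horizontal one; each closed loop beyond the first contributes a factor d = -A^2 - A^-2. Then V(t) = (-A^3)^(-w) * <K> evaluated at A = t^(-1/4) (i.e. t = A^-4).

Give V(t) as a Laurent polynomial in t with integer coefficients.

t - 2 + 4*t^-1 - 5*t^-2 + 6*t^-3 - 5*t^-4 + 4*t^-5 - 3*t^-6 + t^-7

Derivation:
The presented braid s4^-1 s2 s1^-1 s2^-1 s2^-1 s3 s2^-1 s1^-1 s1^-1 s3 s4 s4 s5 on 6 strands reduces by inverse Markov moves (closure unchanged at each step):
  Destabilize: the word has the form β·s5 where s5 occurs only as the final letter (β ∈ B_5); drop it and the last strand → 5 strands.
  Deconjugate: the word is γ·β·γ⁻¹ with γ = s4^-1 (prefix) and γ⁻¹ = s4 (suffix); strip both.
  Destabilize: the word has the form β·s4 where s4 occurs only as the final letter (β ∈ B_4); drop it and the last strand → 4 strands.
Reduced to β = s2 s1^-1 s2^-1 s2^-1 s3 s2^-1 s1^-1 s1^-1 s3 on 4 strands, 9 crossings.
Compute on β:
Braid: s2 s1^-1 s2^-1 s2^-1 s3 s2^-1 s1^-1 s1^-1 s3 on 4 strands, 9 crossings.
Writhe w = (#positive) - (#negative) = 3 - 6 = -3.
Enumerate smoothing states for the bracket polynomial. There are 2^9 = 512 states.
For each crossing: s=0 is the vertical smoothing, s=1 horizontal. Crossing k contributes A^(sign_k * (1 - 2*s_k)); loop factor d = -A^2 - A^-2.
Tabulate the states by total A-exponent and number of loops L (A-exp: L × count):
  A^9: L=6 ×1
  A^7: L=5 ×9
  A^5: L=4 ×35, L=6 ×1
  A^3: L=3 ×73, L=5 ×11
  A^1: L=2 ×82, L=4 ×43, L=6 ×1
  A^-1: L=1 ×40, L=3 ×79, L=5 ×7
  A^-3: L=2 ×63, L=4 ×21
  A^-5: L=1 ×9, L=3 ×26, L=5 ×1
  A^-7: L=2 ×6, L=4 ×3
  A^-9: L=3 ×1
Each group contributes A^e * Σ count * d^(L-1):
Powers of d = -A^2 - A^-2: d^2 = A^4 + 2 + A^-4; d^3 = -A^6 - 3*A^2 - 3*A^-2 - A^-6; d^4 = A^8 + 4*A^4 + 6 + 4*A^-4 + A^-8; d^5 = -A^10 - 5*A^6 - 10*A^2 - 10*A^-2 - 5*A^-6 - A^-10.
  A^9 * (d^5) = -A^19 - 5*A^15 - 10*A^11 - 10*A^7 - 5*A^3 - A^-1
  A^7 * (9*d^4) = 9*A^15 + 36*A^11 + 54*A^7 + 36*A^3 + 9*A^-1
  A^5 * (35*d^3 + d^5) = -A^15 - 40*A^11 - 115*A^7 - 115*A^3 - 40*A^-1 - A^-5
  A^3 * (73*d^2 + 11*d^4) = 11*A^11 + 117*A^7 + 212*A^3 + 117*A^-1 + 11*A^-5
  A^1 * (82*d + 43*d^3 + d^5) = -A^11 - 48*A^7 - 221*A^3 - 221*A^-1 - 48*A^-5 - A^-9
  A^-1 * (40 + 79*d^2 + 7*d^4) = 7*A^7 + 107*A^3 + 240*A^-1 + 107*A^-5 + 7*A^-9
  A^-3 * (63*d + 21*d^3) = -21*A^3 - 126*A^-1 - 126*A^-5 - 21*A^-9
  A^-5 * (9 + 26*d^2 + d^4) = A^3 + 30*A^-1 + 67*A^-5 + 30*A^-9 + A^-13
  A^-7 * (6*d + 3*d^3) = -3*A^-1 - 15*A^-5 - 15*A^-9 - 3*A^-13
  A^-9 * (d^2) = A^-5 + 2*A^-9 + A^-13
Summing the groups: <K> = -A^19 + 3*A^15 - 4*A^11 + 5*A^7 - 6*A^3 + 5*A^-1 - 4*A^-5 + 2*A^-9 - A^-13
Normalise by the writhe: (-A^3)^(-w) = (-A^3)^(3) = -A^9, so f(A) = -A^9 * <K> = A^28 - 3*A^24 + 4*A^20 - 5*A^16 + 6*A^12 - 5*A^8 + 4*A^4 - 2 + A^-4.
Substitute A = t^(-1/4), i.e. A^e → t^(-e/4): V(t) = t - 2 + 4*t^-1 - 5*t^-2 + 6*t^-3 - 5*t^-4 + 4*t^-5 - 3*t^-6 + t^-7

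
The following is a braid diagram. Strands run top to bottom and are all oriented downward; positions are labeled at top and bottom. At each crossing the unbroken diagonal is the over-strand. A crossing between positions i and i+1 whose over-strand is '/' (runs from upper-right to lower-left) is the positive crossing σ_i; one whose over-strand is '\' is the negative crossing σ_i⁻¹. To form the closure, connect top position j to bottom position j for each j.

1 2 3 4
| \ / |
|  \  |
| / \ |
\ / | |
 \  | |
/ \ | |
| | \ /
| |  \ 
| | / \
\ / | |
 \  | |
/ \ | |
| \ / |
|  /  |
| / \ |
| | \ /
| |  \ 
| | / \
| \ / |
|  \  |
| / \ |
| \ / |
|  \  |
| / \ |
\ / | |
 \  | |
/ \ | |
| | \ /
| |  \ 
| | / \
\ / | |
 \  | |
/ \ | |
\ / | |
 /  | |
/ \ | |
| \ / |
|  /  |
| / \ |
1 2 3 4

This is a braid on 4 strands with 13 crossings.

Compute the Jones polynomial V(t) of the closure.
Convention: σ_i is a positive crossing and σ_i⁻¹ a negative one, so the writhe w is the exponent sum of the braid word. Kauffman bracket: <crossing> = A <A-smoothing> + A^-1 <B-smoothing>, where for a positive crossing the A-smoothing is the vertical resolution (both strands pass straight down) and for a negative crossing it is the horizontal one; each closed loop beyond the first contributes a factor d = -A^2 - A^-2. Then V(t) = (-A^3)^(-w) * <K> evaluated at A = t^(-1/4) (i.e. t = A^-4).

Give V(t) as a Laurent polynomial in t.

Reading the diagram top to bottom ('/'-over between positions i,i+1 = s_i, '\'-over = s_i^-1): braid word = s2^-1 s1^-1 s3^-1 s1^-1 s2 s3^-1 s2^-1 s2^-1 s1^-1 s3^-1 s1^-1 s1 s2.
The presented braid s2^-1 s1^-1 s3^-1 s1^-1 s2 s3^-1 s2^-1 s2^-1 s1^-1 s3^-1 s1^-1 s1 s2 on 4 strands reduces by inverse Markov moves (closure unchanged at each step):
  Deconjugate: the word is γ·β·γ⁻¹ with γ = s2^-1 s1^-1 (prefix) and γ⁻¹ = s1 s2 (suffix); strip both.
Reduced to β = s3^-1 s1^-1 s2 s3^-1 s2^-1 s2^-1 s1^-1 s3^-1 s1^-1 on 4 strands, 9 crossings.
Compute on β:
Braid: s3^-1 s1^-1 s2 s3^-1 s2^-1 s2^-1 s1^-1 s3^-1 s1^-1 on 4 strands, 9 crossings.
Writhe w = (#positive) - (#negative) = 1 - 8 = -7.
State-sum expansion of <K>. There are 2^9 = 512 states.
Each crossing splits two ways (0=vertical, 1=horizontal). The state's weight is A^(#A-smoothings - #B-smoothings) * d^(loops - 1).
Tabulate the states by total A-exponent and number of loops L (A-exp: L × count):
  A^9: L=6 ×1
  A^7: L=5 ×9
  A^5: L=4 ×34, L=6 ×2
  A^3: L=3 ×67, L=5 ×17
  A^1: L=2 ×69, L=4 ×56, L=6 ×1
  A^-1: L=1 ×30, L=3 ×88, L=5 ×8
  A^-3: L=2 ×61, L=4 ×23
  A^-5: L=1 ×9, L=3 ×26, L=5 ×1
  A^-7: L=2 ×6, L=4 ×3
  A^-9: L=3 ×1
Each group contributes A^e * Σ count * d^(L-1):
Powers of d = -A^2 - A^-2: d^2 = A^4 + 2 + A^-4; d^3 = -A^6 - 3*A^2 - 3*A^-2 - A^-6; d^4 = A^8 + 4*A^4 + 6 + 4*A^-4 + A^-8; d^5 = -A^10 - 5*A^6 - 10*A^2 - 10*A^-2 - 5*A^-6 - A^-10.
  A^9 * (d^5) = -A^19 - 5*A^15 - 10*A^11 - 10*A^7 - 5*A^3 - A^-1
  A^7 * (9*d^4) = 9*A^15 + 36*A^11 + 54*A^7 + 36*A^3 + 9*A^-1
  A^5 * (34*d^3 + 2*d^5) = -2*A^15 - 44*A^11 - 122*A^7 - 122*A^3 - 44*A^-1 - 2*A^-5
  A^3 * (67*d^2 + 17*d^4) = 17*A^11 + 135*A^7 + 236*A^3 + 135*A^-1 + 17*A^-5
  A^1 * (69*d + 56*d^3 + d^5) = -A^11 - 61*A^7 - 247*A^3 - 247*A^-1 - 61*A^-5 - A^-9
  A^-1 * (30 + 88*d^2 + 8*d^4) = 8*A^7 + 120*A^3 + 254*A^-1 + 120*A^-5 + 8*A^-9
  A^-3 * (61*d + 23*d^3) = -23*A^3 - 130*A^-1 - 130*A^-5 - 23*A^-9
  A^-5 * (9 + 26*d^2 + d^4) = A^3 + 30*A^-1 + 67*A^-5 + 30*A^-9 + A^-13
  A^-7 * (6*d + 3*d^3) = -3*A^-1 - 15*A^-5 - 15*A^-9 - 3*A^-13
  A^-9 * (d^2) = A^-5 + 2*A^-9 + A^-13
Summing the groups: <K> = -A^19 + 2*A^15 - 2*A^11 + 4*A^7 - 4*A^3 + 3*A^-1 - 3*A^-5 + A^-9 - A^-13
Normalise by the writhe: (-A^3)^(-w) = (-A^3)^(7) = -A^21, so f(A) = -A^21 * <K> = A^40 - 2*A^36 + 2*A^32 - 4*A^28 + 4*A^24 - 3*A^20 + 3*A^16 - A^12 + A^8.
Substitute A = t^(-1/4), i.e. A^e → t^(-e/4): V(t) = t^-2 - t^-3 + 3*t^-4 - 3*t^-5 + 4*t^-6 - 4*t^-7 + 2*t^-8 - 2*t^-9 + t^-10

Answer: t^-2 - t^-3 + 3*t^-4 - 3*t^-5 + 4*t^-6 - 4*t^-7 + 2*t^-8 - 2*t^-9 + t^-10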